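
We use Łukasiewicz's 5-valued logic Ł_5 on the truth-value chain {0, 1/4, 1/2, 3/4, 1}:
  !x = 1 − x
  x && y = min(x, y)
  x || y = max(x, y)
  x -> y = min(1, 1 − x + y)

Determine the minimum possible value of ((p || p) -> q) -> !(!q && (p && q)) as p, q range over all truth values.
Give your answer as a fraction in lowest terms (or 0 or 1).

Take p = 1/2, q = 1/2:
p || p = 1/2 || 1/2 = 1/2
(p || p) -> q = 1/2 -> 1/2 = 1
!q = !1/2 = 1/2
p && q = 1/2 && 1/2 = 1/2
!q && (p && q) = 1/2 && 1/2 = 1/2
!(!q && (p && q)) = !1/2 = 1/2
((p || p) -> q) -> !(!q && (p && q)) = 1 -> 1/2 = 1/2
No assignment yields a value below 1/2, so this is the minimum.

1/2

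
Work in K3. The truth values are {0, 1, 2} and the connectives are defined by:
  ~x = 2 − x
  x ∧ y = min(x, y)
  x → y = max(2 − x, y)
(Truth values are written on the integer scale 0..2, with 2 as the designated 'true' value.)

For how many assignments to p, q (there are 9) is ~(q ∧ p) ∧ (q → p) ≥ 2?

p = 0, q = 0 ↦ 2  ≥
p = 0, q = 1 ↦ 1  <
p = 0, q = 2 ↦ 0  <
p = 1, q = 0 ↦ 2  ≥
p = 1, q = 1 ↦ 1  <
p = 1, q = 2 ↦ 1  <
p = 2, q = 0 ↦ 2  ≥
p = 2, q = 1 ↦ 1  <
p = 2, q = 2 ↦ 0  <
So 3 of the 9 assignments meet the threshold.

3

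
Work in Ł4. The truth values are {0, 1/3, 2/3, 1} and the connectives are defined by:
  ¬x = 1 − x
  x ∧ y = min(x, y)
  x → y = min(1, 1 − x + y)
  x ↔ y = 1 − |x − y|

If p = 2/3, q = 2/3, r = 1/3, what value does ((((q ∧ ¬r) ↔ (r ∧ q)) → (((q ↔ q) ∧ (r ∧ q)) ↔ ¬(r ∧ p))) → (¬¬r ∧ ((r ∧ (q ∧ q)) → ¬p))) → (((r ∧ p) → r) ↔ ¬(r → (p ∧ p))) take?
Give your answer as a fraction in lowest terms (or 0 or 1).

2/3

¬r = ¬1/3 = 2/3
q ∧ ¬r = 2/3 ∧ 2/3 = 2/3
r ∧ q = 1/3 ∧ 2/3 = 1/3
(q ∧ ¬r) ↔ (r ∧ q) = 2/3 ↔ 1/3 = 2/3
q ↔ q = 2/3 ↔ 2/3 = 1
r ∧ q = 1/3 ∧ 2/3 = 1/3
(q ↔ q) ∧ (r ∧ q) = 1 ∧ 1/3 = 1/3
r ∧ p = 1/3 ∧ 2/3 = 1/3
¬(r ∧ p) = ¬1/3 = 2/3
((q ↔ q) ∧ (r ∧ q)) ↔ ¬(r ∧ p) = 1/3 ↔ 2/3 = 2/3
((q ∧ ¬r) ↔ (r ∧ q)) → (((q ↔ q) ∧ (r ∧ q)) ↔ ¬(r ∧ p)) = 2/3 → 2/3 = 1
¬r = ¬1/3 = 2/3
¬¬r = ¬2/3 = 1/3
q ∧ q = 2/3 ∧ 2/3 = 2/3
r ∧ (q ∧ q) = 1/3 ∧ 2/3 = 1/3
¬p = ¬2/3 = 1/3
(r ∧ (q ∧ q)) → ¬p = 1/3 → 1/3 = 1
¬¬r ∧ ((r ∧ (q ∧ q)) → ¬p) = 1/3 ∧ 1 = 1/3
(((q ∧ ¬r) ↔ (r ∧ q)) → (((q ↔ q) ∧ (r ∧ q)) ↔ ¬(r ∧ p))) → (¬¬r ∧ ((r ∧ (q ∧ q)) → ¬p)) = 1 → 1/3 = 1/3
r ∧ p = 1/3 ∧ 2/3 = 1/3
(r ∧ p) → r = 1/3 → 1/3 = 1
p ∧ p = 2/3 ∧ 2/3 = 2/3
r → (p ∧ p) = 1/3 → 2/3 = 1
¬(r → (p ∧ p)) = ¬1 = 0
((r ∧ p) → r) ↔ ¬(r → (p ∧ p)) = 1 ↔ 0 = 0
((((q ∧ ¬r) ↔ (r ∧ q)) → (((q ↔ q) ∧ (r ∧ q)) ↔ ¬(r ∧ p))) → (¬¬r ∧ ((r ∧ (q ∧ q)) → ¬p))) → (((r ∧ p) → r) ↔ ¬(r → (p ∧ p))) = 1/3 → 0 = 2/3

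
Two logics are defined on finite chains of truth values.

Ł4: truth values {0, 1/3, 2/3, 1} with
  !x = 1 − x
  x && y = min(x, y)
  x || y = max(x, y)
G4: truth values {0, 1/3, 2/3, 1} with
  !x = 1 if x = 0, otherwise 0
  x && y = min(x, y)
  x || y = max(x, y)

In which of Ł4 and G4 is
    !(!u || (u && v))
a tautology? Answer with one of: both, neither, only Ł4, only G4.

neither

In Ł4: at u = 0, v = 0 the value is 0 — not a tautology.
In G4: at u = 0, v = 0 the value is 0 — not a tautology.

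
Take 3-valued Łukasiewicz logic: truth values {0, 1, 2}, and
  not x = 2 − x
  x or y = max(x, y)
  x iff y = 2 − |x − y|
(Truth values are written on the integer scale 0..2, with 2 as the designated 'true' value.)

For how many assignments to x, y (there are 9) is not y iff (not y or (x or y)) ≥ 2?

x = 0, y = 0 ↦ 2  ≥
x = 0, y = 1 ↦ 2  ≥
x = 0, y = 2 ↦ 0  <
x = 1, y = 0 ↦ 2  ≥
x = 1, y = 1 ↦ 2  ≥
x = 1, y = 2 ↦ 0  <
x = 2, y = 0 ↦ 2  ≥
x = 2, y = 1 ↦ 1  <
x = 2, y = 2 ↦ 0  <
So 5 of the 9 assignments meet the threshold.

5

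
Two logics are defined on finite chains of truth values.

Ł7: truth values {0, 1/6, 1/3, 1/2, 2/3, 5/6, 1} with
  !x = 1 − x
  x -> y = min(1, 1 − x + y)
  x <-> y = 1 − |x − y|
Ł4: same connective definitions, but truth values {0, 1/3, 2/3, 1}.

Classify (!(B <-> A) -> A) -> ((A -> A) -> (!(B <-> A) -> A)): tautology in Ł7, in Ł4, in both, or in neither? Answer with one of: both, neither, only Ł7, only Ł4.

both

In Ł7: every assignment gives 1 — tautology.
In Ł4: every assignment gives 1 — tautology.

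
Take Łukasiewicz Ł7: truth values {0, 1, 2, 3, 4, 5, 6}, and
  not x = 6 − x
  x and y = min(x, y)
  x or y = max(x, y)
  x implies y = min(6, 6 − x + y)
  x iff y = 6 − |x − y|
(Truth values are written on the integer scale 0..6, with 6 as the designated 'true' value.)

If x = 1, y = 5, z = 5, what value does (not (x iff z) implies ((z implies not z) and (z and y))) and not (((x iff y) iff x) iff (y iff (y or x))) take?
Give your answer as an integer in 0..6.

x iff z = 1 iff 5 = 2
not (x iff z) = not 2 = 4
not z = not 5 = 1
z implies not z = 5 implies 1 = 2
z and y = 5 and 5 = 5
(z implies not z) and (z and y) = 2 and 5 = 2
not (x iff z) implies ((z implies not z) and (z and y)) = 4 implies 2 = 4
x iff y = 1 iff 5 = 2
(x iff y) iff x = 2 iff 1 = 5
y or x = 5 or 1 = 5
y iff (y or x) = 5 iff 5 = 6
((x iff y) iff x) iff (y iff (y or x)) = 5 iff 6 = 5
not (((x iff y) iff x) iff (y iff (y or x))) = not 5 = 1
(not (x iff z) implies ((z implies not z) and (z and y))) and not (((x iff y) iff x) iff (y iff (y or x))) = 4 and 1 = 1

1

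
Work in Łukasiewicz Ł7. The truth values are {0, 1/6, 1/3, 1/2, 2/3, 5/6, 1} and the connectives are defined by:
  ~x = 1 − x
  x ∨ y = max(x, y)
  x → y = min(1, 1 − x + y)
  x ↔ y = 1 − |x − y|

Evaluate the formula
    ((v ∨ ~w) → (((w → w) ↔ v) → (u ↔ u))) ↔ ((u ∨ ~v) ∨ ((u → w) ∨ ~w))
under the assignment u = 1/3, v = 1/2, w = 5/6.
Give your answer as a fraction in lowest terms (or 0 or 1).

1

~w = ~5/6 = 1/6
v ∨ ~w = 1/2 ∨ 1/6 = 1/2
w → w = 5/6 → 5/6 = 1
(w → w) ↔ v = 1 ↔ 1/2 = 1/2
u ↔ u = 1/3 ↔ 1/3 = 1
((w → w) ↔ v) → (u ↔ u) = 1/2 → 1 = 1
(v ∨ ~w) → (((w → w) ↔ v) → (u ↔ u)) = 1/2 → 1 = 1
~v = ~1/2 = 1/2
u ∨ ~v = 1/3 ∨ 1/2 = 1/2
u → w = 1/3 → 5/6 = 1
~w = ~5/6 = 1/6
(u → w) ∨ ~w = 1 ∨ 1/6 = 1
(u ∨ ~v) ∨ ((u → w) ∨ ~w) = 1/2 ∨ 1 = 1
((v ∨ ~w) → (((w → w) ↔ v) → (u ↔ u))) ↔ ((u ∨ ~v) ∨ ((u → w) ∨ ~w)) = 1 ↔ 1 = 1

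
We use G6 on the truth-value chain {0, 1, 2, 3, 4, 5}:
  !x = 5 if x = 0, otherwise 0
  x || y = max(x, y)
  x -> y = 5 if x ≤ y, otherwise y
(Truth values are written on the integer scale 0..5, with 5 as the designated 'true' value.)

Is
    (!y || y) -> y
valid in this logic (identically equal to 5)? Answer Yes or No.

Counterexample: take y = 0.
!y = !0 = 5
!y || y = 5 || 0 = 5
(!y || y) -> y = 5 -> 0 = 0
This gives 0 ≠ 5.

No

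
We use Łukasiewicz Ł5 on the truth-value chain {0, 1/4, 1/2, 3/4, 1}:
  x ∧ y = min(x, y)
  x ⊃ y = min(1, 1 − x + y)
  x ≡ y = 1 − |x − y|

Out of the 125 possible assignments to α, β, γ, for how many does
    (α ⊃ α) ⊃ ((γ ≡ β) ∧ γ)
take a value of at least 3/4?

25

value 1: 5 assignments (counts)
value 3/4: 20 assignments (counts)
value 1/2: 35 assignments
value 1/4: 35 assignments
value 0: 30 assignments
So 25 of the 125 assignments meet the threshold.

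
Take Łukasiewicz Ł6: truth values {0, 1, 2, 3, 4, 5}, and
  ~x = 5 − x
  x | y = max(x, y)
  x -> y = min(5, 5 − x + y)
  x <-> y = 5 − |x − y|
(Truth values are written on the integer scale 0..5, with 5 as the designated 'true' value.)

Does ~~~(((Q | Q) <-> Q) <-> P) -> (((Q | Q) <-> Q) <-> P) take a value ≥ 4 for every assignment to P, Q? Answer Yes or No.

No

Counterexample: take P = 0, Q = 0.
Q | Q = 0 | 0 = 0
(Q | Q) <-> Q = 0 <-> 0 = 5
((Q | Q) <-> Q) <-> P = 5 <-> 0 = 0
~(((Q | Q) <-> Q) <-> P) = ~0 = 5
~~(((Q | Q) <-> Q) <-> P) = ~5 = 0
~~~(((Q | Q) <-> Q) <-> P) = ~0 = 5
Q | Q = 0 | 0 = 0
(Q | Q) <-> Q = 0 <-> 0 = 5
((Q | Q) <-> Q) <-> P = 5 <-> 0 = 0
~~~(((Q | Q) <-> Q) <-> P) -> (((Q | Q) <-> Q) <-> P) = 5 -> 0 = 0
This gives 0, which is below 4.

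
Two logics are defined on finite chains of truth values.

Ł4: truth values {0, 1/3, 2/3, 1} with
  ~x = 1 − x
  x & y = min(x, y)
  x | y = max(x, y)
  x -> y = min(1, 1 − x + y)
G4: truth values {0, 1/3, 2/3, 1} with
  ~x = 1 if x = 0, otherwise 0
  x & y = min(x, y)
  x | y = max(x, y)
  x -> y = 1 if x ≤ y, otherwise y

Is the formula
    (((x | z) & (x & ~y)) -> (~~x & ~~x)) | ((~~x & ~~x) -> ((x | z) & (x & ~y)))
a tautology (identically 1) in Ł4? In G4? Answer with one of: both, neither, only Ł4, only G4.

both

In Ł4: every assignment gives 1 — tautology.
In G4: every assignment gives 1 — tautology.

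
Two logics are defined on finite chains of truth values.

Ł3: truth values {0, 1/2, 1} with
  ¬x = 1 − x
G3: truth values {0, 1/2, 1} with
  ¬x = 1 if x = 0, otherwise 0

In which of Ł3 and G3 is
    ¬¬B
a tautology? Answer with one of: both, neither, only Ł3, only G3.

In Ł3: at B = 0 the value is 0 — not a tautology.
In G3: at B = 0 the value is 0 — not a tautology.

neither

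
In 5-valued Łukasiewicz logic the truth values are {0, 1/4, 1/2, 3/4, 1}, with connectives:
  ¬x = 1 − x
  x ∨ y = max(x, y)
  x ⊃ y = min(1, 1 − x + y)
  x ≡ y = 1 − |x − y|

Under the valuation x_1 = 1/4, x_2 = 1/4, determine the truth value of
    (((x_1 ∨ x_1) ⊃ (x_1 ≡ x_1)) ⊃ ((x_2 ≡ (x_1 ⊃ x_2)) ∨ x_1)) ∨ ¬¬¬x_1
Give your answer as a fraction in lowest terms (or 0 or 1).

3/4

x_1 ∨ x_1 = 1/4 ∨ 1/4 = 1/4
x_1 ≡ x_1 = 1/4 ≡ 1/4 = 1
(x_1 ∨ x_1) ⊃ (x_1 ≡ x_1) = 1/4 ⊃ 1 = 1
x_1 ⊃ x_2 = 1/4 ⊃ 1/4 = 1
x_2 ≡ (x_1 ⊃ x_2) = 1/4 ≡ 1 = 1/4
(x_2 ≡ (x_1 ⊃ x_2)) ∨ x_1 = 1/4 ∨ 1/4 = 1/4
((x_1 ∨ x_1) ⊃ (x_1 ≡ x_1)) ⊃ ((x_2 ≡ (x_1 ⊃ x_2)) ∨ x_1) = 1 ⊃ 1/4 = 1/4
¬x_1 = ¬1/4 = 3/4
¬¬x_1 = ¬3/4 = 1/4
¬¬¬x_1 = ¬1/4 = 3/4
(((x_1 ∨ x_1) ⊃ (x_1 ≡ x_1)) ⊃ ((x_2 ≡ (x_1 ⊃ x_2)) ∨ x_1)) ∨ ¬¬¬x_1 = 1/4 ∨ 3/4 = 3/4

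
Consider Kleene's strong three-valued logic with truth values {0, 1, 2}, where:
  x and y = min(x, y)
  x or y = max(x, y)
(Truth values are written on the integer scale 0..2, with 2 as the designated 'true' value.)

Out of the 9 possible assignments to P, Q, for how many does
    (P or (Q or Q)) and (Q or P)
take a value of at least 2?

5

P = 0, Q = 0 ↦ 0  <
P = 0, Q = 1 ↦ 1  <
P = 0, Q = 2 ↦ 2  ≥
P = 1, Q = 0 ↦ 1  <
P = 1, Q = 1 ↦ 1  <
P = 1, Q = 2 ↦ 2  ≥
P = 2, Q = 0 ↦ 2  ≥
P = 2, Q = 1 ↦ 2  ≥
P = 2, Q = 2 ↦ 2  ≥
So 5 of the 9 assignments meet the threshold.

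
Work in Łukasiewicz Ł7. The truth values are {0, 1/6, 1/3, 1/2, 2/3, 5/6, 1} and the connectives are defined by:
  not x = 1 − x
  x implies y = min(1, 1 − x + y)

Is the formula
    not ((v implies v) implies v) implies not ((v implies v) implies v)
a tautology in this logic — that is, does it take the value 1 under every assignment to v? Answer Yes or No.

v = 0 ↦ 1
v = 1/6 ↦ 1
v = 1/3 ↦ 1
v = 1/2 ↦ 1
v = 2/3 ↦ 1
v = 5/6 ↦ 1
v = 1 ↦ 1
Every assignment gives a value ≥ 1.

Yes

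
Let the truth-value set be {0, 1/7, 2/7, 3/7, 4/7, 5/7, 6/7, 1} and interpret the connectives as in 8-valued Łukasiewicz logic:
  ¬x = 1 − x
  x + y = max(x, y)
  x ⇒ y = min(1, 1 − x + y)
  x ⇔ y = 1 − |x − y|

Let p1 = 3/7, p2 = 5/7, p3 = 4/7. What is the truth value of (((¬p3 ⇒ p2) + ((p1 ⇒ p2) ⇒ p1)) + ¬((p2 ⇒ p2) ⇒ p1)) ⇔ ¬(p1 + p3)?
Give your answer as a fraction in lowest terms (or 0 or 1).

¬p3 = ¬4/7 = 3/7
¬p3 ⇒ p2 = 3/7 ⇒ 5/7 = 1
p1 ⇒ p2 = 3/7 ⇒ 5/7 = 1
(p1 ⇒ p2) ⇒ p1 = 1 ⇒ 3/7 = 3/7
(¬p3 ⇒ p2) + ((p1 ⇒ p2) ⇒ p1) = 1 + 3/7 = 1
p2 ⇒ p2 = 5/7 ⇒ 5/7 = 1
(p2 ⇒ p2) ⇒ p1 = 1 ⇒ 3/7 = 3/7
¬((p2 ⇒ p2) ⇒ p1) = ¬3/7 = 4/7
((¬p3 ⇒ p2) + ((p1 ⇒ p2) ⇒ p1)) + ¬((p2 ⇒ p2) ⇒ p1) = 1 + 4/7 = 1
p1 + p3 = 3/7 + 4/7 = 4/7
¬(p1 + p3) = ¬4/7 = 3/7
(((¬p3 ⇒ p2) + ((p1 ⇒ p2) ⇒ p1)) + ¬((p2 ⇒ p2) ⇒ p1)) ⇔ ¬(p1 + p3) = 1 ⇔ 3/7 = 3/7

3/7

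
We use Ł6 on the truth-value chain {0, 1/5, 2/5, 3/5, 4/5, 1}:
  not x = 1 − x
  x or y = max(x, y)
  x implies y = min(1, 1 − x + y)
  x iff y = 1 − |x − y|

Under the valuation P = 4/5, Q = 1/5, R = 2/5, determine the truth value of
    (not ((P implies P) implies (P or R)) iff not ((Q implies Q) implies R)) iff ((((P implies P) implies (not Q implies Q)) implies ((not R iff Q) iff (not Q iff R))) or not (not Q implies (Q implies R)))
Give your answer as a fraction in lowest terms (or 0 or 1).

P implies P = 4/5 implies 4/5 = 1
P or R = 4/5 or 2/5 = 4/5
(P implies P) implies (P or R) = 1 implies 4/5 = 4/5
not ((P implies P) implies (P or R)) = not 4/5 = 1/5
Q implies Q = 1/5 implies 1/5 = 1
(Q implies Q) implies R = 1 implies 2/5 = 2/5
not ((Q implies Q) implies R) = not 2/5 = 3/5
not ((P implies P) implies (P or R)) iff not ((Q implies Q) implies R) = 1/5 iff 3/5 = 3/5
P implies P = 4/5 implies 4/5 = 1
not Q = not 1/5 = 4/5
not Q implies Q = 4/5 implies 1/5 = 2/5
(P implies P) implies (not Q implies Q) = 1 implies 2/5 = 2/5
not R = not 2/5 = 3/5
not R iff Q = 3/5 iff 1/5 = 3/5
not Q = not 1/5 = 4/5
not Q iff R = 4/5 iff 2/5 = 3/5
(not R iff Q) iff (not Q iff R) = 3/5 iff 3/5 = 1
((P implies P) implies (not Q implies Q)) implies ((not R iff Q) iff (not Q iff R)) = 2/5 implies 1 = 1
not Q = not 1/5 = 4/5
Q implies R = 1/5 implies 2/5 = 1
not Q implies (Q implies R) = 4/5 implies 1 = 1
not (not Q implies (Q implies R)) = not 1 = 0
(((P implies P) implies (not Q implies Q)) implies ((not R iff Q) iff (not Q iff R))) or not (not Q implies (Q implies R)) = 1 or 0 = 1
(not ((P implies P) implies (P or R)) iff not ((Q implies Q) implies R)) iff ((((P implies P) implies (not Q implies Q)) implies ((not R iff Q) iff (not Q iff R))) or not (not Q implies (Q implies R))) = 3/5 iff 1 = 3/5

3/5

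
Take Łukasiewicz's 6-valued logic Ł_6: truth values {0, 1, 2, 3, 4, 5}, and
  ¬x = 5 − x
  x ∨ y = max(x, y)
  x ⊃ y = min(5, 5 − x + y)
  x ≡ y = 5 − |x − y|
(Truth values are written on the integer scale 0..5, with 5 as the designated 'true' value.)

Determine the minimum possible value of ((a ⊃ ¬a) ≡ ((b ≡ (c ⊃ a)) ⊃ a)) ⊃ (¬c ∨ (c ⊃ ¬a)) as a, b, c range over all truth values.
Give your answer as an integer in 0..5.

Take a = 3, b = 2, c = 5:
¬a = ¬3 = 2
a ⊃ ¬a = 3 ⊃ 2 = 4
c ⊃ a = 5 ⊃ 3 = 3
b ≡ (c ⊃ a) = 2 ≡ 3 = 4
(b ≡ (c ⊃ a)) ⊃ a = 4 ⊃ 3 = 4
(a ⊃ ¬a) ≡ ((b ≡ (c ⊃ a)) ⊃ a) = 4 ≡ 4 = 5
¬c = ¬5 = 0
¬a = ¬3 = 2
c ⊃ ¬a = 5 ⊃ 2 = 2
¬c ∨ (c ⊃ ¬a) = 0 ∨ 2 = 2
((a ⊃ ¬a) ≡ ((b ≡ (c ⊃ a)) ⊃ a)) ⊃ (¬c ∨ (c ⊃ ¬a)) = 5 ⊃ 2 = 2
No assignment yields a value below 2, so this is the minimum.

2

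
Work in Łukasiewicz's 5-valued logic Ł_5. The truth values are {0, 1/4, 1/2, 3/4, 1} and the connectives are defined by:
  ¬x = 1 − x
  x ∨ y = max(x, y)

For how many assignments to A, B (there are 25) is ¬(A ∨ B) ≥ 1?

value 1: 1 assignment (counts)
value 3/4: 3 assignments
value 1/2: 5 assignments
value 1/4: 7 assignments
value 0: 9 assignments
So 1 of the 25 assignments meets the threshold.

1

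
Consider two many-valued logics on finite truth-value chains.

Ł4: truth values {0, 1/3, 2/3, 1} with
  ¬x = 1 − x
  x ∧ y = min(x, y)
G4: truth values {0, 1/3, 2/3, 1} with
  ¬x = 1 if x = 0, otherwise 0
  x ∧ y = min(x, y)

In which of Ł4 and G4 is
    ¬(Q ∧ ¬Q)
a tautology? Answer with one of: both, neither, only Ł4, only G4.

In Ł4: at Q = 1/3 the value is 2/3 — not a tautology.
In G4: every assignment gives 1 — tautology.

only G4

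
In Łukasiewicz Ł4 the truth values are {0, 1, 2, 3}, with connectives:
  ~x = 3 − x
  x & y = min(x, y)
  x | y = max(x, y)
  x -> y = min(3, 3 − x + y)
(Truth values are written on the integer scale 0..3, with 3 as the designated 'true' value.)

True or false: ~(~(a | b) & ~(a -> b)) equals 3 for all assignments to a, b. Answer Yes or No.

Counterexample: take a = 1, b = 0.
a | b = 1 | 0 = 1
~(a | b) = ~1 = 2
a -> b = 1 -> 0 = 2
~(a -> b) = ~2 = 1
~(a | b) & ~(a -> b) = 2 & 1 = 1
~(~(a | b) & ~(a -> b)) = ~1 = 2
This gives 2 ≠ 3.

No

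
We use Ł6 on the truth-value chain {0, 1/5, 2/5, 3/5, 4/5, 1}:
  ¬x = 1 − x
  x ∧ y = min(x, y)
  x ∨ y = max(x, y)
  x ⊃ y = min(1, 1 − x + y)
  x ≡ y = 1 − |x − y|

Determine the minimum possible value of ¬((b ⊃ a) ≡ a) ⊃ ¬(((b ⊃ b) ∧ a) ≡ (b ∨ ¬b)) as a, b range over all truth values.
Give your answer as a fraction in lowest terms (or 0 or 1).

3/5

Take a = 2/5, b = 2/5:
b ⊃ a = 2/5 ⊃ 2/5 = 1
(b ⊃ a) ≡ a = 1 ≡ 2/5 = 2/5
¬((b ⊃ a) ≡ a) = ¬2/5 = 3/5
b ⊃ b = 2/5 ⊃ 2/5 = 1
(b ⊃ b) ∧ a = 1 ∧ 2/5 = 2/5
¬b = ¬2/5 = 3/5
b ∨ ¬b = 2/5 ∨ 3/5 = 3/5
((b ⊃ b) ∧ a) ≡ (b ∨ ¬b) = 2/5 ≡ 3/5 = 4/5
¬(((b ⊃ b) ∧ a) ≡ (b ∨ ¬b)) = ¬4/5 = 1/5
¬((b ⊃ a) ≡ a) ⊃ ¬(((b ⊃ b) ∧ a) ≡ (b ∨ ¬b)) = 3/5 ⊃ 1/5 = 3/5
No assignment yields a value below 3/5, so this is the minimum.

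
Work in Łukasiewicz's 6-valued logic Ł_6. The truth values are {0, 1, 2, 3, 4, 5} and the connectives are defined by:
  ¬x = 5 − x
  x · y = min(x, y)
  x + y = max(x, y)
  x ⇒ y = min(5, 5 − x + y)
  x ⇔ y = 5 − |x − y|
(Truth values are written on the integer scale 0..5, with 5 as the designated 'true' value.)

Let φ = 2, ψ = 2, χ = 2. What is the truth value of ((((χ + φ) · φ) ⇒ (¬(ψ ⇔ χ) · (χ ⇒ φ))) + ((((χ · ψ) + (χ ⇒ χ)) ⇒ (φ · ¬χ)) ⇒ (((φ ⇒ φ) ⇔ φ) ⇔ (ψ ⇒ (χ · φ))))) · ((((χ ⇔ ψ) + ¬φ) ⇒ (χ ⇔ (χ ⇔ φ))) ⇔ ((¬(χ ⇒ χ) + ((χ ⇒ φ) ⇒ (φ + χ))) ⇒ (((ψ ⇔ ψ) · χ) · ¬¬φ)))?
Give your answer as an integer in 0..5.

2

χ + φ = 2 + 2 = 2
(χ + φ) · φ = 2 · 2 = 2
ψ ⇔ χ = 2 ⇔ 2 = 5
¬(ψ ⇔ χ) = ¬5 = 0
χ ⇒ φ = 2 ⇒ 2 = 5
¬(ψ ⇔ χ) · (χ ⇒ φ) = 0 · 5 = 0
((χ + φ) · φ) ⇒ (¬(ψ ⇔ χ) · (χ ⇒ φ)) = 2 ⇒ 0 = 3
χ · ψ = 2 · 2 = 2
χ ⇒ χ = 2 ⇒ 2 = 5
(χ · ψ) + (χ ⇒ χ) = 2 + 5 = 5
¬χ = ¬2 = 3
φ · ¬χ = 2 · 3 = 2
((χ · ψ) + (χ ⇒ χ)) ⇒ (φ · ¬χ) = 5 ⇒ 2 = 2
φ ⇒ φ = 2 ⇒ 2 = 5
(φ ⇒ φ) ⇔ φ = 5 ⇔ 2 = 2
χ · φ = 2 · 2 = 2
ψ ⇒ (χ · φ) = 2 ⇒ 2 = 5
((φ ⇒ φ) ⇔ φ) ⇔ (ψ ⇒ (χ · φ)) = 2 ⇔ 5 = 2
(((χ · ψ) + (χ ⇒ χ)) ⇒ (φ · ¬χ)) ⇒ (((φ ⇒ φ) ⇔ φ) ⇔ (ψ ⇒ (χ · φ))) = 2 ⇒ 2 = 5
(((χ + φ) · φ) ⇒ (¬(ψ ⇔ χ) · (χ ⇒ φ))) + ((((χ · ψ) + (χ ⇒ χ)) ⇒ (φ · ¬χ)) ⇒ (((φ ⇒ φ) ⇔ φ) ⇔ (ψ ⇒ (χ · φ)))) = 3 + 5 = 5
χ ⇔ ψ = 2 ⇔ 2 = 5
¬φ = ¬2 = 3
(χ ⇔ ψ) + ¬φ = 5 + 3 = 5
χ ⇔ φ = 2 ⇔ 2 = 5
χ ⇔ (χ ⇔ φ) = 2 ⇔ 5 = 2
((χ ⇔ ψ) + ¬φ) ⇒ (χ ⇔ (χ ⇔ φ)) = 5 ⇒ 2 = 2
χ ⇒ χ = 2 ⇒ 2 = 5
¬(χ ⇒ χ) = ¬5 = 0
χ ⇒ φ = 2 ⇒ 2 = 5
φ + χ = 2 + 2 = 2
(χ ⇒ φ) ⇒ (φ + χ) = 5 ⇒ 2 = 2
¬(χ ⇒ χ) + ((χ ⇒ φ) ⇒ (φ + χ)) = 0 + 2 = 2
ψ ⇔ ψ = 2 ⇔ 2 = 5
(ψ ⇔ ψ) · χ = 5 · 2 = 2
¬φ = ¬2 = 3
¬¬φ = ¬3 = 2
((ψ ⇔ ψ) · χ) · ¬¬φ = 2 · 2 = 2
(¬(χ ⇒ χ) + ((χ ⇒ φ) ⇒ (φ + χ))) ⇒ (((ψ ⇔ ψ) · χ) · ¬¬φ) = 2 ⇒ 2 = 5
(((χ ⇔ ψ) + ¬φ) ⇒ (χ ⇔ (χ ⇔ φ))) ⇔ ((¬(χ ⇒ χ) + ((χ ⇒ φ) ⇒ (φ + χ))) ⇒ (((ψ ⇔ ψ) · χ) · ¬¬φ)) = 2 ⇔ 5 = 2
((((χ + φ) · φ) ⇒ (¬(ψ ⇔ χ) · (χ ⇒ φ))) + ((((χ · ψ) + (χ ⇒ χ)) ⇒ (φ · ¬χ)) ⇒ (((φ ⇒ φ) ⇔ φ) ⇔ (ψ ⇒ (χ · φ))))) · ((((χ ⇔ ψ) + ¬φ) ⇒ (χ ⇔ (χ ⇔ φ))) ⇔ ((¬(χ ⇒ χ) + ((χ ⇒ φ) ⇒ (φ + χ))) ⇒ (((ψ ⇔ ψ) · χ) · ¬¬φ))) = 5 · 2 = 2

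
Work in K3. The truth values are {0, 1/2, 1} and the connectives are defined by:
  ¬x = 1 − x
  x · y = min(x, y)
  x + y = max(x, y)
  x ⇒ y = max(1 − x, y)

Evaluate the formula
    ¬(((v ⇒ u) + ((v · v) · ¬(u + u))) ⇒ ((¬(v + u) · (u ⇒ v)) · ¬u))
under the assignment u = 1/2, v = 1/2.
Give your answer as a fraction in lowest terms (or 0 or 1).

v ⇒ u = 1/2 ⇒ 1/2 = 1/2
v · v = 1/2 · 1/2 = 1/2
u + u = 1/2 + 1/2 = 1/2
¬(u + u) = ¬1/2 = 1/2
(v · v) · ¬(u + u) = 1/2 · 1/2 = 1/2
(v ⇒ u) + ((v · v) · ¬(u + u)) = 1/2 + 1/2 = 1/2
v + u = 1/2 + 1/2 = 1/2
¬(v + u) = ¬1/2 = 1/2
u ⇒ v = 1/2 ⇒ 1/2 = 1/2
¬(v + u) · (u ⇒ v) = 1/2 · 1/2 = 1/2
¬u = ¬1/2 = 1/2
(¬(v + u) · (u ⇒ v)) · ¬u = 1/2 · 1/2 = 1/2
((v ⇒ u) + ((v · v) · ¬(u + u))) ⇒ ((¬(v + u) · (u ⇒ v)) · ¬u) = 1/2 ⇒ 1/2 = 1/2
¬(((v ⇒ u) + ((v · v) · ¬(u + u))) ⇒ ((¬(v + u) · (u ⇒ v)) · ¬u)) = ¬1/2 = 1/2

1/2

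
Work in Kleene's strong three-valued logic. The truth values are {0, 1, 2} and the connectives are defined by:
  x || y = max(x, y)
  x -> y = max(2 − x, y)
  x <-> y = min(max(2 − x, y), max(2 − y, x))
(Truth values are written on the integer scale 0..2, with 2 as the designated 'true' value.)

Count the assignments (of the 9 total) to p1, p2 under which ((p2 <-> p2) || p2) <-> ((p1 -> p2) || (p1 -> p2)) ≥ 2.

4

p1 = 0, p2 = 0 ↦ 2  ≥
p1 = 0, p2 = 1 ↦ 1  <
p1 = 0, p2 = 2 ↦ 2  ≥
p1 = 1, p2 = 0 ↦ 1  <
p1 = 1, p2 = 1 ↦ 1  <
p1 = 1, p2 = 2 ↦ 2  ≥
p1 = 2, p2 = 0 ↦ 0  <
p1 = 2, p2 = 1 ↦ 1  <
p1 = 2, p2 = 2 ↦ 2  ≥
So 4 of the 9 assignments meet the threshold.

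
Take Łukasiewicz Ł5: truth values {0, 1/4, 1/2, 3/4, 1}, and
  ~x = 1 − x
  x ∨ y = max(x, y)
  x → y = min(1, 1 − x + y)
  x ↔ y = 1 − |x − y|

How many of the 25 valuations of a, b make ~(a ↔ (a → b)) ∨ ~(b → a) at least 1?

value 1: 6 assignments (counts)
value 3/4: 5 assignments
value 1/2: 6 assignments
value 1/4: 5 assignments
value 0: 3 assignments
So 6 of the 25 assignments meet the threshold.

6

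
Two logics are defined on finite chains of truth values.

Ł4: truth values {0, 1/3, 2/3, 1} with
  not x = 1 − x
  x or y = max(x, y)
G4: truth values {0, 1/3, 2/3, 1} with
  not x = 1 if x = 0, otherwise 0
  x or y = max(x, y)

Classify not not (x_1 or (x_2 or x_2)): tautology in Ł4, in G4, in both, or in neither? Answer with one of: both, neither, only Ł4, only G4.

neither

In Ł4: at x_1 = 0, x_2 = 0 the value is 0 — not a tautology.
In G4: at x_1 = 0, x_2 = 0 the value is 0 — not a tautology.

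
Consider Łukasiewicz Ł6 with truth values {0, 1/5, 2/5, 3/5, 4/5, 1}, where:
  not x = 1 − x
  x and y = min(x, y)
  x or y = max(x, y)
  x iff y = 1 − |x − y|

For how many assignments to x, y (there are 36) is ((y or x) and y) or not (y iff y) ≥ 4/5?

12

value 1: 6 assignments (counts)
value 4/5: 6 assignments (counts)
value 3/5: 6 assignments
value 2/5: 6 assignments
value 1/5: 6 assignments
value 0: 6 assignments
So 12 of the 36 assignments meet the threshold.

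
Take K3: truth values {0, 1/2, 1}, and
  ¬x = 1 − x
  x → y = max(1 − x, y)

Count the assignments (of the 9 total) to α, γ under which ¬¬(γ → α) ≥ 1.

5

α = 0, γ = 0 ↦ 1  ≥
α = 0, γ = 1/2 ↦ 1/2  <
α = 0, γ = 1 ↦ 0  <
α = 1/2, γ = 0 ↦ 1  ≥
α = 1/2, γ = 1/2 ↦ 1/2  <
α = 1/2, γ = 1 ↦ 1/2  <
α = 1, γ = 0 ↦ 1  ≥
α = 1, γ = 1/2 ↦ 1  ≥
α = 1, γ = 1 ↦ 1  ≥
So 5 of the 9 assignments meet the threshold.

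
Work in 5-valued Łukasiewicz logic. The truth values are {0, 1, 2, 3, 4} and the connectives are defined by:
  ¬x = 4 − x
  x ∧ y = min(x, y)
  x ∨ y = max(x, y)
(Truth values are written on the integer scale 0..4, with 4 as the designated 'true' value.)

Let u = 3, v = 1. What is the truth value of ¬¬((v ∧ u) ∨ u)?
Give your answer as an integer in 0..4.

v ∧ u = 1 ∧ 3 = 1
(v ∧ u) ∨ u = 1 ∨ 3 = 3
¬((v ∧ u) ∨ u) = ¬3 = 1
¬¬((v ∧ u) ∨ u) = ¬1 = 3

3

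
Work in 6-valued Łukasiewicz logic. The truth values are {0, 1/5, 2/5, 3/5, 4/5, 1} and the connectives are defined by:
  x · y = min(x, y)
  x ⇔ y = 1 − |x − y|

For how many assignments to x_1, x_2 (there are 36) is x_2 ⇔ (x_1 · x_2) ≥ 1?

21

value 1: 21 assignments (counts)
value 4/5: 5 assignments
value 3/5: 4 assignments
value 2/5: 3 assignments
value 1/5: 2 assignments
value 0: 1 assignment
So 21 of the 36 assignments meet the threshold.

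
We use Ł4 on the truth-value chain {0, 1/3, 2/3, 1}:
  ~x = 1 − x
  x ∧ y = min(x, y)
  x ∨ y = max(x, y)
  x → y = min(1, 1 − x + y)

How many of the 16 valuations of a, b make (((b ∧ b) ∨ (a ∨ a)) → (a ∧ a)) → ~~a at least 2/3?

a = 0, b = 0 ↦ 0  <
a = 0, b = 1/3 ↦ 1/3  <
a = 0, b = 2/3 ↦ 2/3  ≥
a = 0, b = 1 ↦ 1  ≥
a = 1/3, b = 0 ↦ 1/3  <
a = 1/3, b = 1/3 ↦ 1/3  <
a = 1/3, b = 2/3 ↦ 2/3  ≥
a = 1/3, b = 1 ↦ 1  ≥
a = 2/3, b = 0 ↦ 2/3  ≥
a = 2/3, b = 1/3 ↦ 2/3  ≥
a = 2/3, b = 2/3 ↦ 2/3  ≥
a = 2/3, b = 1 ↦ 1  ≥
a = 1, b = 0 ↦ 1  ≥
a = 1, b = 1/3 ↦ 1  ≥
a = 1, b = 2/3 ↦ 1  ≥
a = 1, b = 1 ↦ 1  ≥
So 12 of the 16 assignments meet the threshold.

12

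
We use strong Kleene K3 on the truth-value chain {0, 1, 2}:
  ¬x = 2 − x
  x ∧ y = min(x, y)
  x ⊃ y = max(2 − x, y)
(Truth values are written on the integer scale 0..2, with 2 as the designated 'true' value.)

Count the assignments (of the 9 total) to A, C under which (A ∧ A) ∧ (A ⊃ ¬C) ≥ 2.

1

A = 0, C = 0 ↦ 0  <
A = 0, C = 1 ↦ 0  <
A = 0, C = 2 ↦ 0  <
A = 1, C = 0 ↦ 1  <
A = 1, C = 1 ↦ 1  <
A = 1, C = 2 ↦ 1  <
A = 2, C = 0 ↦ 2  ≥
A = 2, C = 1 ↦ 1  <
A = 2, C = 2 ↦ 0  <
So 1 of the 9 assignments meets the threshold.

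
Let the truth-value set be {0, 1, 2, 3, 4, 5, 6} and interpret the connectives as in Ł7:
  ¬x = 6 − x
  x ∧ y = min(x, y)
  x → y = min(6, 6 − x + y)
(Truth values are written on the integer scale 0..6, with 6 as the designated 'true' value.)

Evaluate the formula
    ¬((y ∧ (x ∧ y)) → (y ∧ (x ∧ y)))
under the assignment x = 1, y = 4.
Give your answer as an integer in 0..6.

0

x ∧ y = 1 ∧ 4 = 1
y ∧ (x ∧ y) = 4 ∧ 1 = 1
x ∧ y = 1 ∧ 4 = 1
y ∧ (x ∧ y) = 4 ∧ 1 = 1
(y ∧ (x ∧ y)) → (y ∧ (x ∧ y)) = 1 → 1 = 6
¬((y ∧ (x ∧ y)) → (y ∧ (x ∧ y))) = ¬6 = 0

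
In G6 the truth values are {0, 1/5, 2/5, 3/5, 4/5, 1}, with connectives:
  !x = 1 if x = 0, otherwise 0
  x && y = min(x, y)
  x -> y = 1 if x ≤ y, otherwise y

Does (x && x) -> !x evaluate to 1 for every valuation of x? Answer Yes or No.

No

Counterexample: take x = 1/5.
x && x = 1/5 && 1/5 = 1/5
!x = !1/5 = 0
(x && x) -> !x = 1/5 -> 0 = 0
This gives 0 ≠ 1.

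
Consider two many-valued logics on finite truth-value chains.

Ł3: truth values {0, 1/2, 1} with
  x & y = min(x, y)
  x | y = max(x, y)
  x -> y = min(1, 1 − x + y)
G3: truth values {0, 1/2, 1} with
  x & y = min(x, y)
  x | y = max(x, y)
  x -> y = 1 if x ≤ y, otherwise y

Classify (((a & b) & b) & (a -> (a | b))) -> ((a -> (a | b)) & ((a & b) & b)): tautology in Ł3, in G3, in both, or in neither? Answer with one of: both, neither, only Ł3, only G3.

In Ł3: every assignment gives 1 — tautology.
In G3: every assignment gives 1 — tautology.

both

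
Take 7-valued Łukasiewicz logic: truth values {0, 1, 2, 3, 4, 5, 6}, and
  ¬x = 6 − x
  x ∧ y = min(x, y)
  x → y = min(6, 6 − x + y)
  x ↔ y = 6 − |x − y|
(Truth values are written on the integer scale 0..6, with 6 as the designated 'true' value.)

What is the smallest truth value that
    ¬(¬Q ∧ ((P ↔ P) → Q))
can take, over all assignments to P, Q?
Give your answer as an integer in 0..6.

3

Take P = 0, Q = 3:
¬Q = ¬3 = 3
P ↔ P = 0 ↔ 0 = 6
(P ↔ P) → Q = 6 → 3 = 3
¬Q ∧ ((P ↔ P) → Q) = 3 ∧ 3 = 3
¬(¬Q ∧ ((P ↔ P) → Q)) = ¬3 = 3
No assignment yields a value below 3, so this is the minimum.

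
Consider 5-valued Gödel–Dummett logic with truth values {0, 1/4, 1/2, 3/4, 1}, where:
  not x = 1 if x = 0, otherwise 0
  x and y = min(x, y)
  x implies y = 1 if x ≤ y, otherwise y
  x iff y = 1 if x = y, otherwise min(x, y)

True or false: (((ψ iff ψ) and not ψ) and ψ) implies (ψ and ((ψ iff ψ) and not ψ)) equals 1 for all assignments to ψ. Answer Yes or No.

Yes

ψ = 0 ↦ 1
ψ = 1/4 ↦ 1
ψ = 1/2 ↦ 1
ψ = 3/4 ↦ 1
ψ = 1 ↦ 1
Every assignment gives a value ≥ 1.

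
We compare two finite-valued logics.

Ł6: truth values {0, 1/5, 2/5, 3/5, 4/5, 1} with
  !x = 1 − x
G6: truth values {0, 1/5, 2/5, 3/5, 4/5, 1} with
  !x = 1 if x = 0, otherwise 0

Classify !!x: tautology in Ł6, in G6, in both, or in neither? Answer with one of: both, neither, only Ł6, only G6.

neither

In Ł6: at x = 0 the value is 0 — not a tautology.
In G6: at x = 0 the value is 0 — not a tautology.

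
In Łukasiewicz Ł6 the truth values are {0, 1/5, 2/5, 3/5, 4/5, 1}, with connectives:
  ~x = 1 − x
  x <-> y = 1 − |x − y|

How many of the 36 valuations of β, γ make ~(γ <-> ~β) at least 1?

2

value 1: 2 assignments (counts)
value 4/5: 4 assignments
value 3/5: 6 assignments
value 2/5: 8 assignments
value 1/5: 10 assignments
value 0: 6 assignments
So 2 of the 36 assignments meet the threshold.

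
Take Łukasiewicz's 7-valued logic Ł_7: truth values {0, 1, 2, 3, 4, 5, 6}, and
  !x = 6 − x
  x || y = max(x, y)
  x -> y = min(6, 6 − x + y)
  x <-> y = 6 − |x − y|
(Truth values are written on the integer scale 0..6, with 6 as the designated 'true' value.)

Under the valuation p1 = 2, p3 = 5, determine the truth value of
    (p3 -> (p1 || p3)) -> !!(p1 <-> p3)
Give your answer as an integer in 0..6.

3

p1 || p3 = 2 || 5 = 5
p3 -> (p1 || p3) = 5 -> 5 = 6
p1 <-> p3 = 2 <-> 5 = 3
!(p1 <-> p3) = !3 = 3
!!(p1 <-> p3) = !3 = 3
(p3 -> (p1 || p3)) -> !!(p1 <-> p3) = 6 -> 3 = 3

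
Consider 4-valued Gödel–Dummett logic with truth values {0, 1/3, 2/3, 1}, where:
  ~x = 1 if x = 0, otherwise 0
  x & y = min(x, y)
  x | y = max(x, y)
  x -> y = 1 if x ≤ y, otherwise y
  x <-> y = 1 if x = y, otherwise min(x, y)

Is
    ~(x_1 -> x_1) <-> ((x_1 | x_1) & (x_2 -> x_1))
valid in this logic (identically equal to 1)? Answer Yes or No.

Counterexample: take x_1 = 1/3, x_2 = 0.
x_1 -> x_1 = 1/3 -> 1/3 = 1
~(x_1 -> x_1) = ~1 = 0
x_1 | x_1 = 1/3 | 1/3 = 1/3
x_2 -> x_1 = 0 -> 1/3 = 1
(x_1 | x_1) & (x_2 -> x_1) = 1/3 & 1 = 1/3
~(x_1 -> x_1) <-> ((x_1 | x_1) & (x_2 -> x_1)) = 0 <-> 1/3 = 0
This gives 0 ≠ 1.

No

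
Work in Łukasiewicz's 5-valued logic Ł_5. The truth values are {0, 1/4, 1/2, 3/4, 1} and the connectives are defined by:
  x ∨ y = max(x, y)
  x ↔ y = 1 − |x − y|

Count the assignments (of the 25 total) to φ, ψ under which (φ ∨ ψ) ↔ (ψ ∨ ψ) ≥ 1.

value 1: 15 assignments (counts)
value 3/4: 4 assignments
value 1/2: 3 assignments
value 1/4: 2 assignments
value 0: 1 assignment
So 15 of the 25 assignments meet the threshold.

15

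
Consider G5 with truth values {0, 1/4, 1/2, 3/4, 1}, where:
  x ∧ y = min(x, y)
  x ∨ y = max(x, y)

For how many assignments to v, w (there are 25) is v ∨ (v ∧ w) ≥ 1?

5

value 1: 5 assignments (counts)
value 3/4: 5 assignments
value 1/2: 5 assignments
value 1/4: 5 assignments
value 0: 5 assignments
So 5 of the 25 assignments meet the threshold.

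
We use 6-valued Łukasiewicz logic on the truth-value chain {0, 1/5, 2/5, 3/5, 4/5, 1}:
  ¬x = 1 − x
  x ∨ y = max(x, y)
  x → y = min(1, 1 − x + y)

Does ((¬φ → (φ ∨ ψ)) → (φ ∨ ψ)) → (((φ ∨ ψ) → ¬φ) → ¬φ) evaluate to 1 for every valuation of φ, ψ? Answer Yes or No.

At φ = 3/5, ψ = 1, for instance:
¬φ = ¬3/5 = 2/5
φ ∨ ψ = 3/5 ∨ 1 = 1
¬φ → (φ ∨ ψ) = 2/5 → 1 = 1
(¬φ → (φ ∨ ψ)) → (φ ∨ ψ) = 1 → 1 = 1
(φ ∨ ψ) → ¬φ = 1 → 2/5 = 2/5
((φ ∨ ψ) → ¬φ) → ¬φ = 2/5 → 2/5 = 1
((¬φ → (φ ∨ ψ)) → (φ ∨ ψ)) → (((φ ∨ ψ) → ¬φ) → ¬φ) = 1 → 1 = 1
and checking the remaining 35 assignments likewise gives ≥ 1 in every case.

Yes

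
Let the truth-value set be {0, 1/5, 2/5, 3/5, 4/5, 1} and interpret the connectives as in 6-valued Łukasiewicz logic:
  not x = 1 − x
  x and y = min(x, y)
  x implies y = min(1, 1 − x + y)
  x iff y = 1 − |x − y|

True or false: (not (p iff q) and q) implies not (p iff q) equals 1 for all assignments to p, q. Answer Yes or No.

At p = 1, q = 3/5, for instance:
p iff q = 1 iff 3/5 = 3/5
not (p iff q) = not 3/5 = 2/5
not (p iff q) and q = 2/5 and 3/5 = 2/5
(not (p iff q) and q) implies not (p iff q) = 2/5 implies 2/5 = 1
and checking the remaining 35 assignments likewise gives ≥ 1 in every case.

Yes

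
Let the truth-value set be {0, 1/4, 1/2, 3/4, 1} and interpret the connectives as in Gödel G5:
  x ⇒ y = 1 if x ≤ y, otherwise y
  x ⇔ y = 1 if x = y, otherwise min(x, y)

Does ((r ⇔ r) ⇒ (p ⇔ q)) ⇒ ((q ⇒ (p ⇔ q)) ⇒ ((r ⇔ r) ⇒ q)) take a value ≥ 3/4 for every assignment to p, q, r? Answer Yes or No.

Counterexample: take p = 0, q = 0, r = 0.
r ⇔ r = 0 ⇔ 0 = 1
p ⇔ q = 0 ⇔ 0 = 1
(r ⇔ r) ⇒ (p ⇔ q) = 1 ⇒ 1 = 1
p ⇔ q = 0 ⇔ 0 = 1
q ⇒ (p ⇔ q) = 0 ⇒ 1 = 1
r ⇔ r = 0 ⇔ 0 = 1
(r ⇔ r) ⇒ q = 1 ⇒ 0 = 0
(q ⇒ (p ⇔ q)) ⇒ ((r ⇔ r) ⇒ q) = 1 ⇒ 0 = 0
((r ⇔ r) ⇒ (p ⇔ q)) ⇒ ((q ⇒ (p ⇔ q)) ⇒ ((r ⇔ r) ⇒ q)) = 1 ⇒ 0 = 0
This gives 0, which is below 3/4.

No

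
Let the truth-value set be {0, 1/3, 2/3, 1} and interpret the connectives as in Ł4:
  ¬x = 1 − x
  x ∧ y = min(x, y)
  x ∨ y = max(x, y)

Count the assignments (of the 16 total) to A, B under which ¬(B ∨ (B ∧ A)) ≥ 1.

4

A = 0, B = 0 ↦ 1  ≥
A = 0, B = 1/3 ↦ 2/3  <
A = 0, B = 2/3 ↦ 1/3  <
A = 0, B = 1 ↦ 0  <
A = 1/3, B = 0 ↦ 1  ≥
A = 1/3, B = 1/3 ↦ 2/3  <
A = 1/3, B = 2/3 ↦ 1/3  <
A = 1/3, B = 1 ↦ 0  <
A = 2/3, B = 0 ↦ 1  ≥
A = 2/3, B = 1/3 ↦ 2/3  <
A = 2/3, B = 2/3 ↦ 1/3  <
A = 2/3, B = 1 ↦ 0  <
A = 1, B = 0 ↦ 1  ≥
A = 1, B = 1/3 ↦ 2/3  <
A = 1, B = 2/3 ↦ 1/3  <
A = 1, B = 1 ↦ 0  <
So 4 of the 16 assignments meet the threshold.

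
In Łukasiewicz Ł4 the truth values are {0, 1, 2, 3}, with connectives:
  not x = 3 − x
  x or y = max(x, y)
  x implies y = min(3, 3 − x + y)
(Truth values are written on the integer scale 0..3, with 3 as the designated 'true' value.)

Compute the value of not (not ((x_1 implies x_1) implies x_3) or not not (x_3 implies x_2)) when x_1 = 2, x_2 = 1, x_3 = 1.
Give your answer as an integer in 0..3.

0

x_1 implies x_1 = 2 implies 2 = 3
(x_1 implies x_1) implies x_3 = 3 implies 1 = 1
not ((x_1 implies x_1) implies x_3) = not 1 = 2
x_3 implies x_2 = 1 implies 1 = 3
not (x_3 implies x_2) = not 3 = 0
not not (x_3 implies x_2) = not 0 = 3
not ((x_1 implies x_1) implies x_3) or not not (x_3 implies x_2) = 2 or 3 = 3
not (not ((x_1 implies x_1) implies x_3) or not not (x_3 implies x_2)) = not 3 = 0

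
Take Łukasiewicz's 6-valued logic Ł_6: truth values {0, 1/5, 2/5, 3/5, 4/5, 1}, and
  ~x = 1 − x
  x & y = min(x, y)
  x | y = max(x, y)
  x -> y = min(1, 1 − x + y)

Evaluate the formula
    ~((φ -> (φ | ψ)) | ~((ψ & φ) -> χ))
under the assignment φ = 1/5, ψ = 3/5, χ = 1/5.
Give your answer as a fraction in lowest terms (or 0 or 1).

φ | ψ = 1/5 | 3/5 = 3/5
φ -> (φ | ψ) = 1/5 -> 3/5 = 1
ψ & φ = 3/5 & 1/5 = 1/5
(ψ & φ) -> χ = 1/5 -> 1/5 = 1
~((ψ & φ) -> χ) = ~1 = 0
(φ -> (φ | ψ)) | ~((ψ & φ) -> χ) = 1 | 0 = 1
~((φ -> (φ | ψ)) | ~((ψ & φ) -> χ)) = ~1 = 0

0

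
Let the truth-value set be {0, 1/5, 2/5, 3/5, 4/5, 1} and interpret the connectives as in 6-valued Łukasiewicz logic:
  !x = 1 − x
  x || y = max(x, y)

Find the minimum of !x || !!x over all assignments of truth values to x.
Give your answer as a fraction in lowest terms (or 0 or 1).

3/5

Take x = 2/5:
!x = !2/5 = 3/5
!x = !2/5 = 3/5
!!x = !3/5 = 2/5
!x || !!x = 3/5 || 2/5 = 3/5
No assignment yields a value below 3/5, so this is the minimum.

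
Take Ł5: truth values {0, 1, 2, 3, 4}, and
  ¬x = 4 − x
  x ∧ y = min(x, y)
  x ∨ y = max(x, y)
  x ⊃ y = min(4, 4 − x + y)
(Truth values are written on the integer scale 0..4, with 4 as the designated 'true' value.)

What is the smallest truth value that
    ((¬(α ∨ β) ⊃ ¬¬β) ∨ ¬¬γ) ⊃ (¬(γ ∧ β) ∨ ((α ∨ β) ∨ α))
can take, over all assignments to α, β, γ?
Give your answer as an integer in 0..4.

Take α = 0, β = 2, γ = 2:
α ∨ β = 0 ∨ 2 = 2
¬(α ∨ β) = ¬2 = 2
¬β = ¬2 = 2
¬¬β = ¬2 = 2
¬(α ∨ β) ⊃ ¬¬β = 2 ⊃ 2 = 4
¬γ = ¬2 = 2
¬¬γ = ¬2 = 2
(¬(α ∨ β) ⊃ ¬¬β) ∨ ¬¬γ = 4 ∨ 2 = 4
γ ∧ β = 2 ∧ 2 = 2
¬(γ ∧ β) = ¬2 = 2
α ∨ β = 0 ∨ 2 = 2
(α ∨ β) ∨ α = 2 ∨ 0 = 2
¬(γ ∧ β) ∨ ((α ∨ β) ∨ α) = 2 ∨ 2 = 2
((¬(α ∨ β) ⊃ ¬¬β) ∨ ¬¬γ) ⊃ (¬(γ ∧ β) ∨ ((α ∨ β) ∨ α)) = 4 ⊃ 2 = 2
No assignment yields a value below 2, so this is the minimum.

2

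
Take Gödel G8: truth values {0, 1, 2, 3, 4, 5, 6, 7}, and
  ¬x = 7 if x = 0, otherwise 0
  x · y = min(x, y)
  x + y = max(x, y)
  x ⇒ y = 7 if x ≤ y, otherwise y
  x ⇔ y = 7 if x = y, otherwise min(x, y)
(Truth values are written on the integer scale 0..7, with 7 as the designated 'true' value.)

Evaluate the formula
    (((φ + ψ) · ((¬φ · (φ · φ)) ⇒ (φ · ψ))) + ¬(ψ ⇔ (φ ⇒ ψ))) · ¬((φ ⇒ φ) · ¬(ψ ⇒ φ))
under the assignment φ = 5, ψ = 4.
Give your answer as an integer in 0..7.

φ + ψ = 5 + 4 = 5
¬φ = ¬5 = 0
φ · φ = 5 · 5 = 5
¬φ · (φ · φ) = 0 · 5 = 0
φ · ψ = 5 · 4 = 4
(¬φ · (φ · φ)) ⇒ (φ · ψ) = 0 ⇒ 4 = 7
(φ + ψ) · ((¬φ · (φ · φ)) ⇒ (φ · ψ)) = 5 · 7 = 5
φ ⇒ ψ = 5 ⇒ 4 = 4
ψ ⇔ (φ ⇒ ψ) = 4 ⇔ 4 = 7
¬(ψ ⇔ (φ ⇒ ψ)) = ¬7 = 0
((φ + ψ) · ((¬φ · (φ · φ)) ⇒ (φ · ψ))) + ¬(ψ ⇔ (φ ⇒ ψ)) = 5 + 0 = 5
φ ⇒ φ = 5 ⇒ 5 = 7
ψ ⇒ φ = 4 ⇒ 5 = 7
¬(ψ ⇒ φ) = ¬7 = 0
(φ ⇒ φ) · ¬(ψ ⇒ φ) = 7 · 0 = 0
¬((φ ⇒ φ) · ¬(ψ ⇒ φ)) = ¬0 = 7
(((φ + ψ) · ((¬φ · (φ · φ)) ⇒ (φ · ψ))) + ¬(ψ ⇔ (φ ⇒ ψ))) · ¬((φ ⇒ φ) · ¬(ψ ⇒ φ)) = 5 · 7 = 5

5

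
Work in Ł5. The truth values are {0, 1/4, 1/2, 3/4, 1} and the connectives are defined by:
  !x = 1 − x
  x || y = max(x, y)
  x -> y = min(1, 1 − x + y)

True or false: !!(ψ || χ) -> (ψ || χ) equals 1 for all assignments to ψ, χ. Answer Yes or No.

Yes

At ψ = 1/4, χ = 3/4, for instance:
ψ || χ = 1/4 || 3/4 = 3/4
!(ψ || χ) = !3/4 = 1/4
!!(ψ || χ) = !1/4 = 3/4
!!(ψ || χ) -> (ψ || χ) = 3/4 -> 3/4 = 1
and checking the remaining 24 assignments likewise gives ≥ 1 in every case.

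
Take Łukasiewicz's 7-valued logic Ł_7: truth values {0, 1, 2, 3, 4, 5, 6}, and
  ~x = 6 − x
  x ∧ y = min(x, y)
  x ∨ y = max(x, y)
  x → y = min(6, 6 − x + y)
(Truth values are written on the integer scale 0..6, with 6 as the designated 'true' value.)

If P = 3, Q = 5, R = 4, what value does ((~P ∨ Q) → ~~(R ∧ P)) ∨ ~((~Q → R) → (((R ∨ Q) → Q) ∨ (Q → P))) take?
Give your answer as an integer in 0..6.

~P = ~3 = 3
~P ∨ Q = 3 ∨ 5 = 5
R ∧ P = 4 ∧ 3 = 3
~(R ∧ P) = ~3 = 3
~~(R ∧ P) = ~3 = 3
(~P ∨ Q) → ~~(R ∧ P) = 5 → 3 = 4
~Q = ~5 = 1
~Q → R = 1 → 4 = 6
R ∨ Q = 4 ∨ 5 = 5
(R ∨ Q) → Q = 5 → 5 = 6
Q → P = 5 → 3 = 4
((R ∨ Q) → Q) ∨ (Q → P) = 6 ∨ 4 = 6
(~Q → R) → (((R ∨ Q) → Q) ∨ (Q → P)) = 6 → 6 = 6
~((~Q → R) → (((R ∨ Q) → Q) ∨ (Q → P))) = ~6 = 0
((~P ∨ Q) → ~~(R ∧ P)) ∨ ~((~Q → R) → (((R ∨ Q) → Q) ∨ (Q → P))) = 4 ∨ 0 = 4

4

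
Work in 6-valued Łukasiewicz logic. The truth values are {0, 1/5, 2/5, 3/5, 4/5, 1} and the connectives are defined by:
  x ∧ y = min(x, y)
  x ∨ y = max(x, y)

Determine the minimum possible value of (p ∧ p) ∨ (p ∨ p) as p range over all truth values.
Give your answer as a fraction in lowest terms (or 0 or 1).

0

Take p = 0:
p ∧ p = 0 ∧ 0 = 0
p ∨ p = 0 ∨ 0 = 0
(p ∧ p) ∨ (p ∨ p) = 0 ∨ 0 = 0
No assignment yields a value below 0, so this is the minimum.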